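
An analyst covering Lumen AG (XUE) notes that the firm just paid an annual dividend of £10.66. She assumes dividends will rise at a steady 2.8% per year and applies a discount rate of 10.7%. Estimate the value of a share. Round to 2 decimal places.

Gordon growth model: P₀ = D₁/(r − g). D₁ = 10.66 × (1 + 0.028) = 10.9585.
P₀ = 10.9585 / (0.107 − 0.028) = 10.9585 / 0.079 = 138.7149

£138.71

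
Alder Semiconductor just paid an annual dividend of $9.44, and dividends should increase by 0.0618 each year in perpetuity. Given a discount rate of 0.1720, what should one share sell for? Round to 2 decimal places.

$90.96

Gordon growth model: P₀ = D₁/(r − g). D₁ = 9.44 × (1 + 0.0618) = 10.0234.
P₀ = 10.0234 / (0.172 − 0.0618) = 10.0234 / 0.1102 = 90.9564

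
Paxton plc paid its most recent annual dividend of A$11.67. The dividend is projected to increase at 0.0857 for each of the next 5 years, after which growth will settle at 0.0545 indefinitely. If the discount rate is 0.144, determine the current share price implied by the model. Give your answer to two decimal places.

Two-stage DDM. Project D₁…D_5 at 0.0857, terminal growth 0.0545, discount at r = 0.144.
D_1 = 12.6701
D_2 = 13.7559
D_3 = 14.9348
D_4 = 16.2147
D_5 = 17.6044
Terminal value at t=5: TV = D_6/(r−g) = 18.5638/(0.144−0.0545) = 207.4166
P₀ = 12.6701/(1+0.144)^1 + 13.7559/(1+0.144)^2 + 14.9348/(1+0.144)^3 + 16.2147/(1+0.144)^4 + 17.6044/(1+0.144)^5 + 207.4166/(1+0.144)^5 = 155.8682

A$155.87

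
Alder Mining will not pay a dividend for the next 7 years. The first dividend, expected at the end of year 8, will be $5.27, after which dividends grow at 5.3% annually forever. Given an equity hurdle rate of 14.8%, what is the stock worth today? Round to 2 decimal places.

Deferred-dividend DDM. At t=7 the remaining stream is a growing perpetuity with first payment D_8 = 5.27.
V_7 = D_8/(r−g) = 5.27/(0.148−0.053) = 55.4737
P₀ = V_7/(1+r)^7 = 55.4737/(1+0.148)^7 = 21.1103

$21.11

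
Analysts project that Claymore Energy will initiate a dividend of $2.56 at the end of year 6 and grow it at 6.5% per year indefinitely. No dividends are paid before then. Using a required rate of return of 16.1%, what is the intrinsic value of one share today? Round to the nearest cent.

$12.64

Deferred-dividend DDM. At t=5 the remaining stream is a growing perpetuity with first payment D_6 = 2.56.
V_5 = D_6/(r−g) = 2.56/(0.161−0.065) = 26.6667
P₀ = V_5/(1+r)^5 = 26.6667/(1+0.161)^5 = 12.6418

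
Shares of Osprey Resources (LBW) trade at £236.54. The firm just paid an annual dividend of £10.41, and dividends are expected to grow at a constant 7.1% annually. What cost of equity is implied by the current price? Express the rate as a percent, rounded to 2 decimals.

Rearranging the constant-growth DDM: r = D₁/P₀ + g.
D₁ = 10.41 × (1 + 0.071) = 11.1491.
r = 11.1491 / 236.54 + 0.071 = 0.04713 + 0.071 = 0.11813

11.81%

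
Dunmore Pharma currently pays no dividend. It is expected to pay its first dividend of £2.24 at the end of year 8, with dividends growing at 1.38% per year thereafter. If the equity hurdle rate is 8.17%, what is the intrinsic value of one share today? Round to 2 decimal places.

Deferred-dividend DDM. At t=7 the remaining stream is a growing perpetuity with first payment D_8 = 2.24.
V_7 = D_8/(r−g) = 2.24/(0.0817−0.0138) = 32.9897
P₀ = V_7/(1+r)^7 = 32.9897/(1+0.0817)^7 = 19.0384

£19.04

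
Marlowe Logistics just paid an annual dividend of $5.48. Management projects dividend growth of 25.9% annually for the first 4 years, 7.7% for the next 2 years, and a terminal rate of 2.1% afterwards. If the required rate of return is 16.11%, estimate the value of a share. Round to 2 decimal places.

$87.99

Three-stage DDM. Project D₁…D_6; terminal Gordon value at t=6 with g = 0.021; discount at r = 0.1611.
D_1 = 6.8993
D_2 = 8.6862
D_3 = 10.9360
D_4 = 13.7684
D_5 = 14.8286
D_6 = 15.9704
TV_6 = 16.3057/(0.1611−0.021) = 116.3865
P₀ = Σ Dₜ/(1+r)ᵗ + TV_6/(1+r)^6 = 87.9903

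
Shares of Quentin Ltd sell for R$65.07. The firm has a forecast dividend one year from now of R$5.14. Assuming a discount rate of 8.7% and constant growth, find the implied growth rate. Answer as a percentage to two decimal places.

0.80%

From P₀ = D₁/(r − g), the implied growth is g = r − D₁/P₀.
g = 0.087 − 5.14/65.07 = 0.087 − 0.07899 = 0.00801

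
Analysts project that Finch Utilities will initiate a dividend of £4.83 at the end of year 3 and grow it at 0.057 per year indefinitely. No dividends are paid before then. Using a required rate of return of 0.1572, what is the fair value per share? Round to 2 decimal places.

Deferred-dividend DDM. At t=2 the remaining stream is a growing perpetuity with first payment D_3 = 4.83.
V_2 = D_3/(r−g) = 4.83/(0.1572−0.057) = 48.2036
P₀ = V_2/(1+r)^2 = 48.2036/(1+0.1572)^2 = 35.9967

£36.00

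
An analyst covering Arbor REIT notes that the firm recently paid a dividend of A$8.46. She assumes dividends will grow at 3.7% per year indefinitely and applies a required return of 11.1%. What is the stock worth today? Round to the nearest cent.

A$118.55

Gordon growth model: P₀ = D₁/(r − g). D₁ = 8.46 × (1 + 0.037) = 8.7730.
P₀ = 8.7730 / (0.111 − 0.037) = 8.7730 / 0.074 = 118.5543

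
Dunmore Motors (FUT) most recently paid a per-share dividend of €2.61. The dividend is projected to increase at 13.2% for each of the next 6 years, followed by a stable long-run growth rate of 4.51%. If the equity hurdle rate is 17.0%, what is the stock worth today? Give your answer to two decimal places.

€31.89

Two-stage DDM. Project D₁…D_6 at 0.132, terminal growth 0.0451, discount at r = 0.17.
D_1 = 2.9545
D_2 = 3.3445
D_3 = 3.7860
D_4 = 4.2857
D_5 = 4.8515
D_6 = 5.4919
Terminal value at t=6: TV = D_7/(r−g) = 5.7395/(0.17−0.0451) = 45.9531
P₀ = 2.9545/(1+0.17)^1 + 3.3445/(1+0.17)^2 + 3.7860/(1+0.17)^3 + 4.2857/(1+0.17)^4 + 4.8515/(1+0.17)^5 + 5.4919/(1+0.17)^6 + 45.9531/(1+0.17)^6 = 31.8874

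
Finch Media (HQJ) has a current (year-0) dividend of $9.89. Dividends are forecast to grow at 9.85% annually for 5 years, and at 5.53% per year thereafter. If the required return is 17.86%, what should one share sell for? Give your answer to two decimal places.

Two-stage DDM. Project D₁…D_5 at 0.0985, terminal growth 0.0553, discount at r = 0.1786.
D_1 = 10.8642
D_2 = 11.9343
D_3 = 13.1098
D_4 = 14.4011
D_5 = 15.8196
Terminal value at t=5: TV = D_6/(r−g) = 16.6945/(0.1786−0.0553) = 135.3971
P₀ = 10.8642/(1+0.1786)^1 + 11.9343/(1+0.1786)^2 + 13.1098/(1+0.1786)^3 + 14.4011/(1+0.1786)^4 + 15.8196/(1+0.1786)^5 + 135.3971/(1+0.1786)^5 = 99.7718

$99.77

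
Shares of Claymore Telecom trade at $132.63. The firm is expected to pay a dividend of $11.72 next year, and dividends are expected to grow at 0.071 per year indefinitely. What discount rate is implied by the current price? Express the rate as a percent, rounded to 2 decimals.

Rearranging the constant-growth DDM: r = D₁/P₀ + g.
r = 11.7200 / 132.63 + 0.071 = 0.08837 + 0.071 = 0.15937

15.94%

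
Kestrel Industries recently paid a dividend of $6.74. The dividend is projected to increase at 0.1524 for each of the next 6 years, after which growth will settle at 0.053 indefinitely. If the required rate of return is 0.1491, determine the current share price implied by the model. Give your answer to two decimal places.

$115.98

Two-stage DDM. Project D₁…D_6 at 0.1524, terminal growth 0.053, discount at r = 0.1491.
D_1 = 7.7672
D_2 = 8.9509
D_3 = 10.3150
D_4 = 11.8870
D_5 = 13.6986
D_6 = 15.7863
Terminal value at t=6: TV = D_7/(r−g) = 16.6229/(0.1491−0.053) = 172.9754
P₀ = 7.7672/(1+0.1491)^1 + 8.9509/(1+0.1491)^2 + 10.3150/(1+0.1491)^3 + 11.8870/(1+0.1491)^4 + 13.6986/(1+0.1491)^5 + 15.7863/(1+0.1491)^6 + 172.9754/(1+0.1491)^6 = 115.9826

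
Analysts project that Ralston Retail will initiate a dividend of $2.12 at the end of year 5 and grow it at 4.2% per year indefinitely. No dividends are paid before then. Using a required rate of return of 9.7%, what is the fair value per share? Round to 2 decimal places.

$26.62

Deferred-dividend DDM. At t=4 the remaining stream is a growing perpetuity with first payment D_5 = 2.12.
V_4 = D_5/(r−g) = 2.12/(0.097−0.042) = 38.5455
P₀ = V_4/(1+r)^4 = 38.5455/(1+0.097)^4 = 26.6162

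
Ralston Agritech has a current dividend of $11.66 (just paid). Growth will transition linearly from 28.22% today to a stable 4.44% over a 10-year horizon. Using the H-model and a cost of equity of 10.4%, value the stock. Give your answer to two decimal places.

$436.94

H-model: P₀ = D₀[(1+g_L) + H(g_S−g_L)]/(r−g_L), with H = 10/2 = 5.
P₀ = 11.66 × [(1+0.0444) + 5×(0.2822−0.0444)] / (0.104−0.0444)
   = 11.66 × 2.2334 / 0.0596 = 436.9370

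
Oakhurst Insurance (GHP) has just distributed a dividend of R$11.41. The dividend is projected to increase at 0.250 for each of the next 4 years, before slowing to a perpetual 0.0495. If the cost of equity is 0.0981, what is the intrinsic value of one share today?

R$477.48

Two-stage DDM. Project D₁…D_4 at 0.25, terminal growth 0.0495, discount at r = 0.0981.
D_1 = 14.2625
D_2 = 17.8281
D_3 = 22.2852
D_4 = 27.8564
Terminal value at t=4: TV = D_5/(r−g) = 29.2353/(0.0981−0.0495) = 601.5502
P₀ = 14.2625/(1+0.0981)^1 + 17.8281/(1+0.0981)^2 + 22.2852/(1+0.0981)^3 + 27.8564/(1+0.0981)^4 + 601.5502/(1+0.0981)^4 = 477.4798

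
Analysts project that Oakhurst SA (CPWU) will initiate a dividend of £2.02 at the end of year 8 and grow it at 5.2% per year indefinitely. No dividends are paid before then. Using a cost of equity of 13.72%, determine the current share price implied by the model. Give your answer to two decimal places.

Deferred-dividend DDM. At t=7 the remaining stream is a growing perpetuity with first payment D_8 = 2.02.
V_7 = D_8/(r−g) = 2.02/(0.1372−0.052) = 23.7089
P₀ = V_7/(1+r)^7 = 23.7089/(1+0.1372)^7 = 9.6395

£9.64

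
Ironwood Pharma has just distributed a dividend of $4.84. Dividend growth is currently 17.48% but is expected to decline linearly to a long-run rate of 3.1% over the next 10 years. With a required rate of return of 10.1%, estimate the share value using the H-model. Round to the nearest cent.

$121.00

H-model: P₀ = D₀[(1+g_L) + H(g_S−g_L)]/(r−g_L), with H = 10/2 = 5.
P₀ = 4.84 × [(1+0.031) + 5×(0.1748−0.031)] / (0.101−0.031)
   = 4.84 × 1.7500 / 0.07 = 121.0000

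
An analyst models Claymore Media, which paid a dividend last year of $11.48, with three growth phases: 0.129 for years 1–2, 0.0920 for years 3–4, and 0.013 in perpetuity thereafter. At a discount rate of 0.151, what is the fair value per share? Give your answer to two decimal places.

Three-stage DDM. Project D₁…D_4; terminal Gordon value at t=4 with g = 0.013; discount at r = 0.151.
D_1 = 12.9609
D_2 = 14.6329
D_3 = 15.9791
D_4 = 17.4492
TV_4 = 17.6760/(0.151−0.013) = 128.0871
P₀ = Σ Dₜ/(1+r)ᵗ + TV_4/(1+r)^4 = 115.7071

$115.71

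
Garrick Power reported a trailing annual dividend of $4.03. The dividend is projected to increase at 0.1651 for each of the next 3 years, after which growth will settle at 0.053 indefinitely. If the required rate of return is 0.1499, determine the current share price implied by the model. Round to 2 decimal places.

$57.97

Two-stage DDM. Project D₁…D_3 at 0.1651, terminal growth 0.053, discount at r = 0.1499.
D_1 = 4.6954
D_2 = 5.4706
D_3 = 6.3737
Terminal value at t=3: TV = D_4/(r−g) = 6.7116/(0.1499−0.053) = 69.2627
P₀ = 4.6954/(1+0.1499)^1 + 5.4706/(1+0.1499)^2 + 6.3737/(1+0.1499)^3 + 69.2627/(1+0.1499)^3 = 57.9657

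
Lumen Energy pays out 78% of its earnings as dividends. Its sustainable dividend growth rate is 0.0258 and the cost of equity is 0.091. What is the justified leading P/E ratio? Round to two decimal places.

Justified leading P/E = b/(r−g) = 0.78/(0.091−0.0258) = 11.9632

11.96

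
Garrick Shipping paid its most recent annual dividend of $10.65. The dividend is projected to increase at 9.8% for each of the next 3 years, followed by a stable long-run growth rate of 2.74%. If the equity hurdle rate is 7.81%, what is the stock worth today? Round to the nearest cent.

$261.13

Two-stage DDM. Project D₁…D_3 at 0.098, terminal growth 0.0274, discount at r = 0.0781.
D_1 = 11.6937
D_2 = 12.8397
D_3 = 14.0980
Terminal value at t=3: TV = D_4/(r−g) = 14.4843/(0.0781−0.0274) = 285.6855
P₀ = 11.6937/(1+0.0781)^1 + 12.8397/(1+0.0781)^2 + 14.0980/(1+0.0781)^3 + 285.6855/(1+0.0781)^3 = 261.1316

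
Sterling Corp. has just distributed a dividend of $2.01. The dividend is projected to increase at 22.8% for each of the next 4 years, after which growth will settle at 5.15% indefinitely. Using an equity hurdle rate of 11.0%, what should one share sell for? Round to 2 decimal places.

Two-stage DDM. Project D₁…D_4 at 0.228, terminal growth 0.0515, discount at r = 0.11.
D_1 = 2.4683
D_2 = 3.0310
D_3 = 3.7221
D_4 = 4.5708
Terminal value at t=4: TV = D_5/(r−g) = 4.8062/(0.11−0.0515) = 82.1567
P₀ = 2.4683/(1+0.11)^1 + 3.0310/(1+0.11)^2 + 3.7221/(1+0.11)^3 + 4.5708/(1+0.11)^4 + 82.1567/(1+0.11)^4 = 64.5354

$64.54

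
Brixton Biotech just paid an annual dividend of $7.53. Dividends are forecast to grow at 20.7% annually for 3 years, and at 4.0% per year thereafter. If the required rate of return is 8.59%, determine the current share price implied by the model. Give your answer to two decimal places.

Two-stage DDM. Project D₁…D_3 at 0.207, terminal growth 0.04, discount at r = 0.0859.
D_1 = 9.0887
D_2 = 10.9701
D_3 = 13.2409
Terminal value at t=3: TV = D_4/(r−g) = 13.7705/(0.0859−0.04) = 300.0112
P₀ = 9.0887/(1+0.0859)^1 + 10.9701/(1+0.0859)^2 + 13.2409/(1+0.0859)^3 + 300.0112/(1+0.0859)^3 = 262.3112

$262.31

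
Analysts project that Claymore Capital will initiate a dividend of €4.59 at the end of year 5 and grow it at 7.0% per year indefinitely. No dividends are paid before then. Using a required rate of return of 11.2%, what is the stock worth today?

Deferred-dividend DDM. At t=4 the remaining stream is a growing perpetuity with first payment D_5 = 4.59.
V_4 = D_5/(r−g) = 4.59/(0.112−0.07) = 109.2857
P₀ = V_4/(1+r)^4 = 109.2857/(1+0.112)^4 = 71.4734

€71.47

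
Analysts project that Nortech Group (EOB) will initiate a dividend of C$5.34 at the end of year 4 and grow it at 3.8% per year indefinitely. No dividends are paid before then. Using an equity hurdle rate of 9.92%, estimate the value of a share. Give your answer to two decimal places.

C$65.70

Deferred-dividend DDM. At t=3 the remaining stream is a growing perpetuity with first payment D_4 = 5.34.
V_3 = D_4/(r−g) = 5.34/(0.0992−0.038) = 87.2549
P₀ = V_3/(1+r)^3 = 87.2549/(1+0.0992)^3 = 65.6991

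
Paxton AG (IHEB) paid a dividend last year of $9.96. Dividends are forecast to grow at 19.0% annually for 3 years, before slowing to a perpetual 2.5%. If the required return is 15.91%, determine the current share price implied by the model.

$113.88

Two-stage DDM. Project D₁…D_3 at 0.19, terminal growth 0.025, discount at r = 0.1591.
D_1 = 11.8524
D_2 = 14.1044
D_3 = 16.7842
Terminal value at t=3: TV = D_4/(r−g) = 17.2038/(0.1591−0.025) = 128.2907
P₀ = 11.8524/(1+0.1591)^1 + 14.1044/(1+0.1591)^2 + 16.7842/(1+0.1591)^3 + 128.2907/(1+0.1591)^3 = 113.8837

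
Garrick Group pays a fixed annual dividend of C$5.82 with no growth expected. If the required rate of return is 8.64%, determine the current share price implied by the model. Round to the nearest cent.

C$67.36

Zero-growth DDM (perpetuity): P₀ = D/r = 5.82 / 0.0864 = 67.3611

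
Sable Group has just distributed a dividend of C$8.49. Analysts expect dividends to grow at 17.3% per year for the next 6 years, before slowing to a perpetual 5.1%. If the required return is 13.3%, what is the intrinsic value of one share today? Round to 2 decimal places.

C$191.62

Two-stage DDM. Project D₁…D_6 at 0.173, terminal growth 0.051, discount at r = 0.133.
D_1 = 9.9588
D_2 = 11.6816
D_3 = 13.7026
D_4 = 16.0731
D_5 = 18.8538
D_6 = 22.1154
Terminal value at t=6: TV = D_7/(r−g) = 23.2433/(0.133−0.051) = 283.4553
P₀ = 9.9588/(1+0.133)^1 + 11.6816/(1+0.133)^2 + 13.7026/(1+0.133)^3 + 16.0731/(1+0.133)^4 + 18.8538/(1+0.133)^5 + 22.1154/(1+0.133)^6 + 283.4553/(1+0.133)^6 = 191.6183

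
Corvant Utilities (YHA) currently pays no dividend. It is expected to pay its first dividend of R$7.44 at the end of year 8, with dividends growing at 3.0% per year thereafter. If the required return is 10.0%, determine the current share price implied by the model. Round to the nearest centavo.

Deferred-dividend DDM. At t=7 the remaining stream is a growing perpetuity with first payment D_8 = 7.44.
V_7 = D_8/(r−g) = 7.44/(0.1−0.03) = 106.2857
P₀ = V_7/(1+r)^7 = 106.2857/(1+0.1)^7 = 54.5414

R$54.54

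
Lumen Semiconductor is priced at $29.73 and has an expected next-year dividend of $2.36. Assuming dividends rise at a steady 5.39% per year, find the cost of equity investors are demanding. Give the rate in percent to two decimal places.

13.33%

Rearranging the constant-growth DDM: r = D₁/P₀ + g.
r = 2.3600 / 29.73 + 0.0539 = 0.07938 + 0.0539 = 0.13328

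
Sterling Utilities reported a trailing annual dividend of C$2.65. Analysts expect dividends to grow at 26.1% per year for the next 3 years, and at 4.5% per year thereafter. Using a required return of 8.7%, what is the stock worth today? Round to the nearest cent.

Two-stage DDM. Project D₁…D_3 at 0.261, terminal growth 0.045, discount at r = 0.087.
D_1 = 3.3417
D_2 = 4.2138
D_3 = 5.3136
Terminal value at t=3: TV = D_4/(r−g) = 5.5527/(0.087−0.045) = 132.2081
P₀ = 3.3417/(1+0.087)^1 + 4.2138/(1+0.087)^2 + 5.3136/(1+0.087)^3 + 132.2081/(1+0.087)^3 = 113.7142

C$113.71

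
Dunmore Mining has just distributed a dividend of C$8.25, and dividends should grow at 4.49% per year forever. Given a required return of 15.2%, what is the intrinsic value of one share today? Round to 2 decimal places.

Gordon growth model: P₀ = D₁/(r − g). D₁ = 8.25 × (1 + 0.0449) = 8.6204.
P₀ = 8.6204 / (0.152 − 0.0449) = 8.6204 / 0.1071 = 80.4895

C$80.49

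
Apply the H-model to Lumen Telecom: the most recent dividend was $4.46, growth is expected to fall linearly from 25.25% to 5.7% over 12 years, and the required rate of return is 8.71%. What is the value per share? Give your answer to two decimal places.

H-model: P₀ = D₀[(1+g_L) + H(g_S−g_L)]/(r−g_L), with H = 12/2 = 6.
P₀ = 4.46 × [(1+0.057) + 6×(0.2525−0.057)] / (0.0871−0.057)
   = 4.46 × 2.2300 / 0.0301 = 330.4252

$330.43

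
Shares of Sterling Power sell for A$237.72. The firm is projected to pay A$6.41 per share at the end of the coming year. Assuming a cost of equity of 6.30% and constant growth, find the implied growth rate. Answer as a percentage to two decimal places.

From P₀ = D₁/(r − g), the implied growth is g = r − D₁/P₀.
g = 0.063 − 6.41/237.72 = 0.063 − 0.02696 = 0.03604

3.60%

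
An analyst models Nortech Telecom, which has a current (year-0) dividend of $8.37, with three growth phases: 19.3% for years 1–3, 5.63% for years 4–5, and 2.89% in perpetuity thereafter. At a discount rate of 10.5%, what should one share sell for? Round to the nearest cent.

Three-stage DDM. Project D₁…D_5; terminal Gordon value at t=5 with g = 0.0289; discount at r = 0.105.
D_1 = 9.9854
D_2 = 11.9126
D_3 = 14.2117
D_4 = 15.0118
D_5 = 15.8570
TV_5 = 16.3153/(0.105−0.0289) = 214.3926
P₀ = Σ Dₜ/(1+r)ᵗ + TV_5/(1+r)^5 = 179.1565

$179.16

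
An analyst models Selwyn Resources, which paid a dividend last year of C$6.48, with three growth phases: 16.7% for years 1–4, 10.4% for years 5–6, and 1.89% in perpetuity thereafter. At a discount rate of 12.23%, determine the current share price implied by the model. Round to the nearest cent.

Three-stage DDM. Project D₁…D_6; terminal Gordon value at t=6 with g = 0.0189; discount at r = 0.1223.
D_1 = 7.5622
D_2 = 8.8250
D_3 = 10.2988
D_4 = 12.0187
D_5 = 13.2687
D_6 = 14.6486
TV_6 = 14.9255/(0.1223−0.0189) = 144.3469
P₀ = Σ Dₜ/(1+r)ᵗ + TV_6/(1+r)^6 = 115.6246

C$115.62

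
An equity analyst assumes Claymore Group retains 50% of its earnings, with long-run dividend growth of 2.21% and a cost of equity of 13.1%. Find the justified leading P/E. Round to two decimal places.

Payout ratio b = 1 − 0.50 = 0.50.
Justified leading P/E = b/(r−g) = 0.50/(0.131−0.0221) = 4.5914

4.59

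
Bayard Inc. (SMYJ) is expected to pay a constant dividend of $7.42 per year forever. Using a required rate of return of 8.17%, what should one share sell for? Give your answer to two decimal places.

$90.82

Zero-growth DDM (perpetuity): P₀ = D/r = 7.42 / 0.0817 = 90.8201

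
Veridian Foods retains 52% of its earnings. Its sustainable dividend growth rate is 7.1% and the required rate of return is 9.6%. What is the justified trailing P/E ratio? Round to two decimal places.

20.56

Payout ratio b = 1 − 0.52 = 0.48.
Justified trailing P/E = b(1+g)/(r−g) = 0.48×(1+0.071)/(0.096−0.071) = 20.5632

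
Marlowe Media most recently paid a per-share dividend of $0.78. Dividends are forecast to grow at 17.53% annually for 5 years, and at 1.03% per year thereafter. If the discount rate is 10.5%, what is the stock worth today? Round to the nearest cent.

Two-stage DDM. Project D₁…D_5 at 0.1753, terminal growth 0.0103, discount at r = 0.105.
D_1 = 0.9167
D_2 = 1.0774
D_3 = 1.2663
D_4 = 1.4883
D_5 = 1.7492
Terminal value at t=5: TV = D_6/(r−g) = 1.7672/(0.105−0.0103) = 18.6612
P₀ = 0.9167/(1+0.105)^1 + 1.0774/(1+0.105)^2 + 1.2663/(1+0.105)^3 + 1.4883/(1+0.105)^4 + 1.7492/(1+0.105)^5 + 18.6612/(1+0.105)^5 = 16.0379

$16.04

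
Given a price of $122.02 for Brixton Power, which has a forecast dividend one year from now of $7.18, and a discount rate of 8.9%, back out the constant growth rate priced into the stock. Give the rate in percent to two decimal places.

3.02%

From P₀ = D₁/(r − g), the implied growth is g = r − D₁/P₀.
g = 0.089 − 7.18/122.02 = 0.089 − 0.05884 = 0.03016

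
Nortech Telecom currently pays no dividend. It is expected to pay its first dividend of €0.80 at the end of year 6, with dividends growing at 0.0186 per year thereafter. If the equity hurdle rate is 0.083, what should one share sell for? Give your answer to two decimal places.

€8.34

Deferred-dividend DDM. At t=5 the remaining stream is a growing perpetuity with first payment D_6 = 0.80.
V_5 = D_6/(r−g) = 0.80/(0.083−0.0186) = 12.4224
P₀ = V_5/(1+r)^5 = 12.4224/(1+0.083)^5 = 8.3380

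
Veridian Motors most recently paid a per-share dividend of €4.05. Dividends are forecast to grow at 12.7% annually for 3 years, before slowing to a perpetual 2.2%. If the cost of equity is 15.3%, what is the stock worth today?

€41.12

Two-stage DDM. Project D₁…D_3 at 0.127, terminal growth 0.022, discount at r = 0.153.
D_1 = 4.5644
D_2 = 5.1440
D_3 = 5.7973
Terminal value at t=3: TV = D_4/(r−g) = 5.9249/(0.153−0.022) = 45.2279
P₀ = 4.5644/(1+0.153)^1 + 5.1440/(1+0.153)^2 + 5.7973/(1+0.153)^3 + 45.2279/(1+0.153)^3 = 41.1168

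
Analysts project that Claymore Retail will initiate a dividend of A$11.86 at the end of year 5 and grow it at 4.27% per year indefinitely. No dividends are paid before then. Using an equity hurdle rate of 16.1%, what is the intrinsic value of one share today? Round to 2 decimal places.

A$55.18

Deferred-dividend DDM. At t=4 the remaining stream is a growing perpetuity with first payment D_5 = 11.86.
V_4 = D_5/(r−g) = 11.86/(0.161−0.0427) = 100.2536
P₀ = V_4/(1+r)^4 = 100.2536/(1+0.161)^4 = 55.1786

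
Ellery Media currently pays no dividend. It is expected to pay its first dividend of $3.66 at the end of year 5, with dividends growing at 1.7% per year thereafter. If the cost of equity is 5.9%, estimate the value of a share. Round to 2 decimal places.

$69.29

Deferred-dividend DDM. At t=4 the remaining stream is a growing perpetuity with first payment D_5 = 3.66.
V_4 = D_5/(r−g) = 3.66/(0.059−0.017) = 87.1429
P₀ = V_4/(1+r)^4 = 87.1429/(1+0.059)^4 = 69.2864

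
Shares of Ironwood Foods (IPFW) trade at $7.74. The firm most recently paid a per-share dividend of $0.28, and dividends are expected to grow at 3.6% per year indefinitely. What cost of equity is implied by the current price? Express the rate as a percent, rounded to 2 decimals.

Rearranging the constant-growth DDM: r = D₁/P₀ + g.
D₁ = 0.28 × (1 + 0.036) = 0.2901.
r = 0.2901 / 7.74 + 0.036 = 0.03748 + 0.036 = 0.07348

7.35%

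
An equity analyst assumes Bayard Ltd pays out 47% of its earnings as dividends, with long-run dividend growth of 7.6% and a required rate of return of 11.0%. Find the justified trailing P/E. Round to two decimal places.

14.87

Justified trailing P/E = b(1+g)/(r−g) = 0.47×(1+0.076)/(0.11−0.076) = 14.8741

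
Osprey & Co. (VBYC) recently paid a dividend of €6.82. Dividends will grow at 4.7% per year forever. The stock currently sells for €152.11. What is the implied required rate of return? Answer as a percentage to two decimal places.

9.39%

Rearranging the constant-growth DDM: r = D₁/P₀ + g.
D₁ = 6.82 × (1 + 0.047) = 7.1405.
r = 7.1405 / 152.11 + 0.047 = 0.04694 + 0.047 = 0.09394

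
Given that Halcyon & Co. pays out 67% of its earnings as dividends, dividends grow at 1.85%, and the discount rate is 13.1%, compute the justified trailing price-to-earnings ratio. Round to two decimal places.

6.07

Justified trailing P/E = b(1+g)/(r−g) = 0.67×(1+0.0185)/(0.131−0.0185) = 6.0657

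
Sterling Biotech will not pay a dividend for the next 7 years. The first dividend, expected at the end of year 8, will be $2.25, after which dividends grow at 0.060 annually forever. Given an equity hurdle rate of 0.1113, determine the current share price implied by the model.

$20.95

Deferred-dividend DDM. At t=7 the remaining stream is a growing perpetuity with first payment D_8 = 2.25.
V_7 = D_8/(r−g) = 2.25/(0.1113−0.06) = 43.8596
P₀ = V_7/(1+r)^7 = 43.8596/(1+0.1113)^7 = 20.9530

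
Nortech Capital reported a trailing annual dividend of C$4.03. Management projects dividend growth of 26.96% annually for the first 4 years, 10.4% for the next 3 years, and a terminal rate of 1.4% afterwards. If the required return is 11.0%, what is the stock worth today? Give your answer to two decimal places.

Three-stage DDM. Project D₁…D_7; terminal Gordon value at t=7 with g = 0.014; discount at r = 0.11.
D_1 = 5.1165
D_2 = 6.4959
D_3 = 8.2472
D_4 = 10.4706
D_5 = 11.5596
D_6 = 12.7618
D_7 = 14.0890
TV_7 = 14.2862/(0.11−0.014) = 148.8150
P₀ = Σ Dₜ/(1+r)ᵗ + TV_7/(1+r)^7 = 114.9563

C$114.96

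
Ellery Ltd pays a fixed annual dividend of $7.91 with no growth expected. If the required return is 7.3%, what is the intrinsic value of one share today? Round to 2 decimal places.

$108.36

Zero-growth DDM (perpetuity): P₀ = D/r = 7.91 / 0.073 = 108.3562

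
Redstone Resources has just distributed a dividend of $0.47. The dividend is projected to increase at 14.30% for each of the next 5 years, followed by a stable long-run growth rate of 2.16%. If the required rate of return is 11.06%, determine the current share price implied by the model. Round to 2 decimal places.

$8.79

Two-stage DDM. Project D₁…D_5 at 0.143, terminal growth 0.0216, discount at r = 0.1106.
D_1 = 0.5372
D_2 = 0.6140
D_3 = 0.7018
D_4 = 0.8022
D_5 = 0.9169
Terminal value at t=5: TV = D_6/(r−g) = 0.9367/(0.1106−0.0216) = 10.5249
P₀ = 0.5372/(1+0.1106)^1 + 0.6140/(1+0.1106)^2 + 0.7018/(1+0.1106)^3 + 0.8022/(1+0.1106)^4 + 0.9169/(1+0.1106)^5 + 10.5249/(1+0.1106)^5 = 8.7930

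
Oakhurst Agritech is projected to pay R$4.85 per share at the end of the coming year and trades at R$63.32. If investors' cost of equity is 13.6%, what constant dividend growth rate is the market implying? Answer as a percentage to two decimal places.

5.94%

From P₀ = D₁/(r − g), the implied growth is g = r − D₁/P₀.
g = 0.136 − 4.85/63.32 = 0.136 − 0.07660 = 0.05940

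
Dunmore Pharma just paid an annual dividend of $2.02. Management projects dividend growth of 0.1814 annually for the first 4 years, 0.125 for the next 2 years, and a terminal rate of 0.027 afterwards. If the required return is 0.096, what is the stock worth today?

Three-stage DDM. Project D₁…D_6; terminal Gordon value at t=6 with g = 0.027; discount at r = 0.096.
D_1 = 2.3864
D_2 = 2.8193
D_3 = 3.3308
D_4 = 3.9350
D_5 = 4.4268
D_6 = 4.9802
TV_6 = 5.1146/(0.096−0.027) = 74.1252
P₀ = Σ Dₜ/(1+r)ᵗ + TV_6/(1+r)^6 = 58.2204

$58.22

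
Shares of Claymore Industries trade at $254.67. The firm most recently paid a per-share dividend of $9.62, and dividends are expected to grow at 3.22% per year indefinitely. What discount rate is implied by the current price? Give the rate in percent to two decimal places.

7.12%

Rearranging the constant-growth DDM: r = D₁/P₀ + g.
D₁ = 9.62 × (1 + 0.0322) = 9.9298.
r = 9.9298 / 254.67 + 0.0322 = 0.03899 + 0.0322 = 0.07119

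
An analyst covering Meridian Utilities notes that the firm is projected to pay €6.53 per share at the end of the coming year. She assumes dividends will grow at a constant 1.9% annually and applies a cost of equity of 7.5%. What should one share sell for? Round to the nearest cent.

€116.61

Gordon growth model: P₀ = D₁/(r − g), with D₁ = 6.53 given directly.
P₀ = 6.5300 / (0.075 − 0.019) = 6.5300 / 0.056 = 116.6071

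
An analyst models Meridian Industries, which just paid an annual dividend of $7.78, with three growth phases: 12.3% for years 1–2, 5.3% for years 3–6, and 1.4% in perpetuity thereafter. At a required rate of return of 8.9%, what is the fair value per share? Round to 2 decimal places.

$144.53

Three-stage DDM. Project D₁…D_6; terminal Gordon value at t=6 with g = 0.014; discount at r = 0.089.
D_1 = 8.7369
D_2 = 9.8116
D_3 = 10.3316
D_4 = 10.8792
D_5 = 11.4558
D_6 = 12.0629
TV_6 = 12.2318/(0.089−0.014) = 163.0907
P₀ = Σ Dₜ/(1+r)ᵗ + TV_6/(1+r)^6 = 144.5265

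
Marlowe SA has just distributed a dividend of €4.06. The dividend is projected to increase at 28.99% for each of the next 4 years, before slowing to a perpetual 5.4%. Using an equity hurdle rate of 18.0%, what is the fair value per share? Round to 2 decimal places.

Two-stage DDM. Project D₁…D_4 at 0.2899, terminal growth 0.054, discount at r = 0.18.
D_1 = 5.2370
D_2 = 6.7552
D_3 = 8.7135
D_4 = 11.2396
Terminal value at t=4: TV = D_5/(r−g) = 11.8465/(0.18−0.054) = 94.0200
P₀ = 5.2370/(1+0.18)^1 + 6.7552/(1+0.18)^2 + 8.7135/(1+0.18)^3 + 11.2396/(1+0.18)^4 + 94.0200/(1+0.18)^4 = 68.8847

€68.88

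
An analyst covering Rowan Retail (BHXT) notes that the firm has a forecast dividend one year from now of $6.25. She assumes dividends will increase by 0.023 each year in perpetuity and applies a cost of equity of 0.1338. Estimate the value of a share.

$56.41

Gordon growth model: P₀ = D₁/(r − g), with D₁ = 6.25 given directly.
P₀ = 6.2500 / (0.1338 − 0.023) = 6.2500 / 0.1108 = 56.4079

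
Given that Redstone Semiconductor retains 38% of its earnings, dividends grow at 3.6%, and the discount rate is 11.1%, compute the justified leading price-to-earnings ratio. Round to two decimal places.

Payout ratio b = 1 − 0.38 = 0.62.
Justified leading P/E = b/(r−g) = 0.62/(0.111−0.036) = 8.2667

8.27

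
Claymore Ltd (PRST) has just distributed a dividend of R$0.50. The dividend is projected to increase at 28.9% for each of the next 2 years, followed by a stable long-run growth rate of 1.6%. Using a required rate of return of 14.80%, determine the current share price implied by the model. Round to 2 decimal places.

Two-stage DDM. Project D₁…D_2 at 0.289, terminal growth 0.016, discount at r = 0.148.
D_1 = 0.6445
D_2 = 0.8308
Terminal value at t=2: TV = D_3/(r−g) = 0.8441/(0.148−0.016) = 6.3943
P₀ = 0.6445/(1+0.148)^1 + 0.8308/(1+0.148)^2 + 6.3943/(1+0.148)^2 = 6.0437

R$6.04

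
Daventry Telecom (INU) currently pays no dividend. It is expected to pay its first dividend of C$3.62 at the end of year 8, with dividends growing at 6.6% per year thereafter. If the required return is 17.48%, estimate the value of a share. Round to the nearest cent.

Deferred-dividend DDM. At t=7 the remaining stream is a growing perpetuity with first payment D_8 = 3.62.
V_7 = D_8/(r−g) = 3.62/(0.1748−0.066) = 33.2721
P₀ = V_7/(1+r)^7 = 33.2721/(1+0.1748)^7 = 10.7729

C$10.77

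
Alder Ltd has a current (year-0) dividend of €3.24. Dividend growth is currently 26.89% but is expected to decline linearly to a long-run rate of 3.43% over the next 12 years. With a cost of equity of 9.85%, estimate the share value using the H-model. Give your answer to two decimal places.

H-model: P₀ = D₀[(1+g_L) + H(g_S−g_L)]/(r−g_L), with H = 12/2 = 6.
P₀ = 3.24 × [(1+0.0343) + 6×(0.2689−0.0343)] / (0.0985−0.0343)
   = 3.24 × 2.4419 / 0.0642 = 123.2361

€123.24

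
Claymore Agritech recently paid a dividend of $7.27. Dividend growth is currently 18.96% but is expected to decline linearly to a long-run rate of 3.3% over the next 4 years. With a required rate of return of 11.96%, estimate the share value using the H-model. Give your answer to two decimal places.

$113.01

H-model: P₀ = D₀[(1+g_L) + H(g_S−g_L)]/(r−g_L), with H = 4/2 = 2.
P₀ = 7.27 × [(1+0.033) + 2×(0.1896−0.033)] / (0.1196−0.033)
   = 7.27 × 1.3462 / 0.0866 = 113.0124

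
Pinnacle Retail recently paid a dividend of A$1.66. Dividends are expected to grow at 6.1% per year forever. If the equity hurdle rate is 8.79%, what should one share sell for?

A$65.47

Gordon growth model: P₀ = D₁/(r − g). D₁ = 1.66 × (1 + 0.061) = 1.7613.
P₀ = 1.7613 / (0.0879 − 0.061) = 1.7613 / 0.0269 = 65.4743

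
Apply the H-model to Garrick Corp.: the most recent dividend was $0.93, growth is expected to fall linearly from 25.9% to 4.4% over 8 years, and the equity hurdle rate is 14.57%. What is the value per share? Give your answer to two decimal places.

H-model: P₀ = D₀[(1+g_L) + H(g_S−g_L)]/(r−g_L), with H = 8/2 = 4.
P₀ = 0.93 × [(1+0.044) + 4×(0.259−0.044)] / (0.1457−0.044)
   = 0.93 × 1.9040 / 0.1017 = 17.4112

$17.41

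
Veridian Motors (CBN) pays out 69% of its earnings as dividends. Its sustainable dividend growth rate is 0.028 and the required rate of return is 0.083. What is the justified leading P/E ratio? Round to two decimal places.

12.55

Justified leading P/E = b/(r−g) = 0.69/(0.083−0.028) = 12.5455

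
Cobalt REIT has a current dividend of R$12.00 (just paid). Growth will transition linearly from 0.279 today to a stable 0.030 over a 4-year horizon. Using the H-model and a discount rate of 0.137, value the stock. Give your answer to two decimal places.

R$171.36

H-model: P₀ = D₀[(1+g_L) + H(g_S−g_L)]/(r−g_L), with H = 4/2 = 2.
P₀ = 12.00 × [(1+0.03) + 2×(0.279−0.03)] / (0.137−0.03)
   = 12.00 × 1.5280 / 0.107 = 171.3645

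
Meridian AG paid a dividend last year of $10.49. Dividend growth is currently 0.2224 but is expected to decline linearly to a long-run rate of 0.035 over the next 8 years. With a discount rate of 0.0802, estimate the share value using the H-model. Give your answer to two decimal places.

H-model: P₀ = D₀[(1+g_L) + H(g_S−g_L)]/(r−g_L), with H = 8/2 = 4.
P₀ = 10.49 × [(1+0.035) + 4×(0.2224−0.035)] / (0.0802−0.035)
   = 10.49 × 1.7846 / 0.0452 = 414.1693

$414.17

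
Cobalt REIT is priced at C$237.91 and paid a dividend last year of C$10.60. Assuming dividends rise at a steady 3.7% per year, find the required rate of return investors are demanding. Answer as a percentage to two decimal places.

8.32%

Rearranging the constant-growth DDM: r = D₁/P₀ + g.
D₁ = 10.60 × (1 + 0.037) = 10.9922.
r = 10.9922 / 237.91 + 0.037 = 0.04620 + 0.037 = 0.08320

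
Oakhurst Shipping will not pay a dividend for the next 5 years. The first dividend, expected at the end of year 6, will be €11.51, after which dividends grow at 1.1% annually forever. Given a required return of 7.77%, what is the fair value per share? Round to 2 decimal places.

€118.70

Deferred-dividend DDM. At t=5 the remaining stream is a growing perpetuity with first payment D_6 = 11.51.
V_5 = D_6/(r−g) = 11.51/(0.0777−0.011) = 172.5637
P₀ = V_5/(1+r)^5 = 172.5637/(1+0.0777)^5 = 118.7026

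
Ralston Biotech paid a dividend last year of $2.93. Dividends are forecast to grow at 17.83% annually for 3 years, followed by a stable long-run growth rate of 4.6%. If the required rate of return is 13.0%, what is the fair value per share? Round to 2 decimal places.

$50.93

Two-stage DDM. Project D₁…D_3 at 0.1783, terminal growth 0.046, discount at r = 0.13.
D_1 = 3.4524
D_2 = 4.0680
D_3 = 4.7933
Terminal value at t=3: TV = D_4/(r−g) = 5.0138/(0.13−0.046) = 59.6881
P₀ = 3.4524/(1+0.13)^1 + 4.0680/(1+0.13)^2 + 4.7933/(1+0.13)^3 + 59.6881/(1+0.13)^3 = 50.9299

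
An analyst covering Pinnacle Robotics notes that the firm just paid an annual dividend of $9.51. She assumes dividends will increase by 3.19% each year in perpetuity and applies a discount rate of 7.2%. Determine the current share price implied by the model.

Gordon growth model: P₀ = D₁/(r − g). D₁ = 9.51 × (1 + 0.0319) = 9.8134.
P₀ = 9.8134 / (0.072 − 0.0319) = 9.8134 / 0.0401 = 244.7224

$244.72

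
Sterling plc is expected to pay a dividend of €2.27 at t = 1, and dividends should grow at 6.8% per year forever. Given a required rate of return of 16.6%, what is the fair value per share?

Gordon growth model: P₀ = D₁/(r − g), with D₁ = 2.27 given directly.
P₀ = 2.2700 / (0.166 − 0.068) = 2.2700 / 0.098 = 23.1633

€23.16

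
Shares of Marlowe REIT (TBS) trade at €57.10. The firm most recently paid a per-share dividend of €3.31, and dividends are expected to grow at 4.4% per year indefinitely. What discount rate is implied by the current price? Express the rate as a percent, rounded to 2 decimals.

10.45%

Rearranging the constant-growth DDM: r = D₁/P₀ + g.
D₁ = 3.31 × (1 + 0.044) = 3.4556.
r = 3.4556 / 57.10 + 0.044 = 0.06052 + 0.044 = 0.10452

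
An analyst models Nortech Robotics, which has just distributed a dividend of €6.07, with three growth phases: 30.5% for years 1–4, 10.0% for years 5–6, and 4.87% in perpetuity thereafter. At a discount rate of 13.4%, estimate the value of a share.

€178.42

Three-stage DDM. Project D₁…D_6; terminal Gordon value at t=6 with g = 0.0487; discount at r = 0.134.
D_1 = 7.9214
D_2 = 10.3374
D_3 = 13.4903
D_4 = 17.6048
D_5 = 19.3653
D_6 = 21.3018
TV_6 = 22.3392/(0.134−0.0487) = 261.8897
P₀ = Σ Dₜ/(1+r)ᵗ + TV_6/(1+r)^6 = 178.4158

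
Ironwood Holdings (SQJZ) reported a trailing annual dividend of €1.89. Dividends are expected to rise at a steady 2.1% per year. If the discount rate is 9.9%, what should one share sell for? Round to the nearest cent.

Gordon growth model: P₀ = D₁/(r − g). D₁ = 1.89 × (1 + 0.021) = 1.9297.
P₀ = 1.9297 / (0.099 − 0.021) = 1.9297 / 0.078 = 24.7396

€24.74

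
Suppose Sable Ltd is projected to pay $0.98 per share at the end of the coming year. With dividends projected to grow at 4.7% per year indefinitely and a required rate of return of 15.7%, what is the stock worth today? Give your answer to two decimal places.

$8.91

Gordon growth model: P₀ = D₁/(r − g), with D₁ = 0.98 given directly.
P₀ = 0.9800 / (0.157 − 0.047) = 0.9800 / 0.11 = 8.9091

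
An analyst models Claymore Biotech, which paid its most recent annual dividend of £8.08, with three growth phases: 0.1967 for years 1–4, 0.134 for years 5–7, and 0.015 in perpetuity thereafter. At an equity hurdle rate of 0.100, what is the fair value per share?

£224.25

Three-stage DDM. Project D₁…D_7; terminal Gordon value at t=7 with g = 0.015; discount at r = 0.1.
D_1 = 9.6693
D_2 = 11.5713
D_3 = 13.8474
D_4 = 16.5711
D_5 = 18.7917
D_6 = 21.3098
D_7 = 24.1653
TV_7 = 24.5278/(0.1−0.015) = 288.5618
P₀ = Σ Dₜ/(1+r)ᵗ + TV_7/(1+r)^7 = 224.2508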